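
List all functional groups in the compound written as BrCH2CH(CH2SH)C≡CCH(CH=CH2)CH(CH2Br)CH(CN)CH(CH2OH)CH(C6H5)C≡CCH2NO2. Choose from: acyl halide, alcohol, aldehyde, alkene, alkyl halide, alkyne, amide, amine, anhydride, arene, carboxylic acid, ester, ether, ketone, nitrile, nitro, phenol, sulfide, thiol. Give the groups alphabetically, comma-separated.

Reading the structure from left to right:
  BrCH2: halogen on an sp³ carbon → alkyl halide.
  CH(CH2SH): pendant –CH2SH → thiol.
  C≡C: C≡C triple bond → alkyne.
  CH(CH=CH2): pendant –CH=CH2: C=C double bond → alkene.
  CH(CH2Br): pendant –CH2X: halogen on sp³ carbon → alkyl halide.
  CH(CN): pendant –C≡N: nitrile.
  CH(CH2OH): pendant –CH2OH on an sp³ backbone C → alcohol.
  CH(C6H5): pendant –C6H5: benzene ring → arene.
  C≡C: C≡C triple bond → alkyne.
  CH2NO2: –NO2 on carbon → nitro group.

alcohol, alkene, alkyl halide, alkyne, arene, nitrile, nitro, thiol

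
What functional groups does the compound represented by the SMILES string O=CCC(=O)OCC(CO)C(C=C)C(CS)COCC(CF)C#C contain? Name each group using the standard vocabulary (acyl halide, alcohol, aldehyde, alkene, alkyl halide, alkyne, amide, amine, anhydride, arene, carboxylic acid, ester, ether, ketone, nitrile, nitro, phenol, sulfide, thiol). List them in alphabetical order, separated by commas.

terminal –CHO: carbonyl C bonded to H and C → aldehyde.
–C(=O)–O–C with C on the carbonyl side → ester.
pendant –CH2OH on an sp³ backbone C → alcohol.
pendant –CH=CH2: C=C double bond → alkene.
pendant –CH2SH → thiol.
C–O–C with sp³ carbons on both sides and no adjacent C=O → ether.
pendant –CH2X: halogen on sp³ carbon → alkyl halide.
C≡C triple bond → alkyne.

alcohol, aldehyde, alkene, alkyl halide, alkyne, ester, ether, thiol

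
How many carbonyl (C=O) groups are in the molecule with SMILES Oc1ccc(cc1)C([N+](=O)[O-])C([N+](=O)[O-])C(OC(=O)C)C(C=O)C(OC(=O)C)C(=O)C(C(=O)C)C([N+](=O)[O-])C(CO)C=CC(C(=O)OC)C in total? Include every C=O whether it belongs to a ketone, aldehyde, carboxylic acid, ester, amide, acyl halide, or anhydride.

CH(OCOCH3): ester, 1 C=O (running total 1).
CH(CHO): aldehyde, 1 C=O (running total 2).
CH(OCOCH3): ester, 1 C=O (running total 3).
CO: ketone, 1 C=O (running total 4).
CH(COCH3): ketone, 1 C=O (running total 5).
CH(COOCH3): ester, 1 C=O (running total 6).

6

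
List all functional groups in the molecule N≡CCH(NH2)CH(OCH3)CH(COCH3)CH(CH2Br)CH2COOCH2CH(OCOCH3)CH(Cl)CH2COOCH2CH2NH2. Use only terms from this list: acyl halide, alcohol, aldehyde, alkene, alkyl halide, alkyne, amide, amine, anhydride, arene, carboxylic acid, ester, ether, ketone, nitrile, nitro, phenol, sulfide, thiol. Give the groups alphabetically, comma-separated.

alkyl halide, amine, ester, ether, ketone, nitrile

Taking each segment in turn:
  N≡C: N≡C–: carbon triple-bonded to nitrogen → nitrile.
  CH(NH2): –NH2 on an sp³ carbon with no adjacent C=O → amine.
  CH(OCH3): pendant –OCH3: C–O–C with sp³ C, no adjacent C=O → ether.
  CH(COCH3): pendant –COCH3: carbonyl C bonded to two carbons → ketone.
  CH(CH2Br): pendant –CH2X: halogen on sp³ carbon → alkyl halide.
  CH2COOCH2: –C(=O)–O–C with C on the carbonyl side → ester.
  CH(OCOCH3): pendant –OC(=O)CH3: an acyloxy group → ester.
  CH(Cl): halogen on an sp³ carbon → alkyl halide.
  CH2COOCH2: –C(=O)–O–C with C on the carbonyl side → ester.
  CH2NH2: –NH2 on an sp³ carbon with no adjacent C=O → amine.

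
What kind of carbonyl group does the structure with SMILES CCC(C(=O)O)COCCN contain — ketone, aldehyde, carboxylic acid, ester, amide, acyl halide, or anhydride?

carboxylic acid

The carbonyl is in the CH(COOH) segment: pendant –COOH: carbonyl C bonded to C and –OH → carboxylic acid.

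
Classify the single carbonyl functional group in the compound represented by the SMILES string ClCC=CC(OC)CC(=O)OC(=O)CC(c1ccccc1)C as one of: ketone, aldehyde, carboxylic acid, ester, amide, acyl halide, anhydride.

The carbonyl is in the CH2CO-O-COCH2 segment: two acyl groups sharing one oxygen, –C(=O)–O–C(=O)– → anhydride.

anhydride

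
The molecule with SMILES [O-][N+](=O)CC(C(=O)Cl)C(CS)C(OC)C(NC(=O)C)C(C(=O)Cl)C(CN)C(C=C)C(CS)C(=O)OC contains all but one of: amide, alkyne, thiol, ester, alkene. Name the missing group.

alkyne

thiol: present (CH(CH2SH) — pendant –CH2SH → thiol).
amide: present (CH(NHCOCH3) — pendant –NHC(=O)CH3: N bonded to a carbonyl → amide (not amine)).
ester: present (COOCH3 — –C(=O)OCH3: carbonyl C bonded to C and to –OCH3 → ester (not ketone + ether)).
alkene: present (CH(CH=CH2) — pendant –CH=CH2: C=C double bond → alkene).
alkyne: no segment matches this pattern.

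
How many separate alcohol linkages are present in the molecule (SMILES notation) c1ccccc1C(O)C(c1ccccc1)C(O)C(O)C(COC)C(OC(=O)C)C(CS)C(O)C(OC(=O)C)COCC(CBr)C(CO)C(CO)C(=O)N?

Taking each segment in turn:
  C6H5: C6H5– phenyl ring → arene.
  CH(OH): –OH on an sp³ carbon → alcohol (secondary).
  CH(C6H5): pendant –C6H5: benzene ring → arene.
  CH(OH): –OH on an sp³ carbon → alcohol (secondary).
  CH(OH): –OH on an sp³ carbon → alcohol (secondary).
  CH(CH2OCH3): pendant –CH2OCH3: C–O–C linkage → ether.
  CH(OCOCH3): pendant –OC(=O)CH3: an acyloxy group → ester.
  CH(CH2SH): pendant –CH2SH → thiol.
  CH(OH): –OH on an sp³ carbon → alcohol (secondary).
  CH(OCOCH3): pendant –OC(=O)CH3: an acyloxy group → ester.
  CH2OCH2: C–O–C with sp³ carbons on both sides and no adjacent C=O → ether.
  CH(CH2Br): pendant –CH2X: halogen on sp³ carbon → alkyl halide.
  CH(CH2OH): pendant –CH2OH on an sp³ backbone C → alcohol.
  CH(CH2OH): pendant –CH2OH on an sp³ backbone C → alcohol.
  CONH2: –C(=O)NH2: carbonyl C bonded to C and to N → amide (the N is not a separate amine).
Alcohol appears at: CH(OH), CH(OH), CH(OH), CH(OH), CH(CH2OH), CH(CH2OH) → 6.

6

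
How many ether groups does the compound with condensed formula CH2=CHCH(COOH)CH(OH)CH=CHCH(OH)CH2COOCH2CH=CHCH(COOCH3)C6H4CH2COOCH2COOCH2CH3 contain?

Working along the chain:
  CH2=CH: C=C double bond → alkene.
  CH(COOH): pendant –COOH: carbonyl C bonded to C and –OH → carboxylic acid.
  CH(OH): –OH on an sp³ carbon → alcohol (secondary).
  CH=CH: C=C double bond → alkene.
  CH(OH): –OH on an sp³ carbon → alcohol (secondary).
  CH2COOCH2: –C(=O)–O–C with C on the carbonyl side → ester.
  CH=CH: C=C double bond → alkene.
  CH(COOCH3): pendant –COOCH3: carbonyl C bonded to C and –OCH3 → ester.
  C6H4: para-disubstituted benzene ring → arene.
  CH2COOCH2: –C(=O)–O–C with C on the carbonyl side → ester.
  COOCH2CH3: –C(=O)OCH2CH3: carbonyl C bonded to C and to –OEt → ester.
No segment is a ether: CH(OH) is alcohol, not ether; CH(OH) is alcohol, not ether; CH2COOCH2 is ester, not ether. → 0.

0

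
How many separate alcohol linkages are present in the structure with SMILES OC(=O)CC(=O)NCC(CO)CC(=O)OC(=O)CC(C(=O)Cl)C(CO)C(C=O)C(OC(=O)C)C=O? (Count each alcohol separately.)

Taking each segment in turn:
  HOOC: –COOH: carbonyl C bonded to –OH and C → carboxylic acid (the –OH is not a separate alcohol).
  CH2CONHCH2: –C(=O)–N– linkage → amide (the N is not an amine).
  CH(CH2OH): pendant –CH2OH on an sp³ backbone C → alcohol.
  CH2CO-O-COCH2: two acyl groups sharing one oxygen, –C(=O)–O–C(=O)– → anhydride.
  CH(COCl): pendant –C(=O)X: carbonyl C bonded to C and halogen → acyl halide.
  CH(CH2OH): pendant –CH2OH on an sp³ backbone C → alcohol.
  CH(CHO): pendant –CHO: carbonyl C bonded to C and H → aldehyde.
  CH(OCOCH3): pendant –OC(=O)CH3: an acyloxy group → ester.
  CHO: terminal –CHO: carbonyl C bonded to H and C → aldehyde.
Alcohol appears at: CH(CH2OH), CH(CH2OH) → 2.

2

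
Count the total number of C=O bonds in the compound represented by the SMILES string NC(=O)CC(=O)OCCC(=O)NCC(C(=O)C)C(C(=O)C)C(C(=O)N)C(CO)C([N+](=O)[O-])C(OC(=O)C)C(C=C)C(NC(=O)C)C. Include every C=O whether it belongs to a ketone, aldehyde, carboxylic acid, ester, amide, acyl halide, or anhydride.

H2NCO: amide, 1 C=O (running total 1).
CH2COOCH2: ester, 1 C=O (running total 2).
CH2CONHCH2: amide, 1 C=O (running total 3).
CH(COCH3): ketone, 1 C=O (running total 4).
CH(COCH3): ketone, 1 C=O (running total 5).
CH(CONH2): amide, 1 C=O (running total 6).
CH(OCOCH3): ester, 1 C=O (running total 7).
CH(NHCOCH3): amide, 1 C=O (running total 8).

8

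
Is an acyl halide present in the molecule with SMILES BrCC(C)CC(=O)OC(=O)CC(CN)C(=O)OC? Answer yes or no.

halogen on an sp³ carbon → alkyl halide.
two acyl groups sharing one oxygen, –C(=O)–O–C(=O)– → anhydride.
pendant –CH2NH2: N on sp³ C, no adjacent C=O → amine.
–C(=O)OCH3: carbonyl C bonded to C and to –OCH3 → ester (not ketone + ether).
The groups actually present are: alkyl halide, amine, anhydride, ester.

no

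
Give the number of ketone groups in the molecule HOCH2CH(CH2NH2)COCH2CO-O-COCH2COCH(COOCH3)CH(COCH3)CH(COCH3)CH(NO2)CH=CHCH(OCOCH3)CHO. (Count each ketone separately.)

4

HO– on an sp³ carbon → alcohol.
pendant –CH2NH2: N on sp³ C, no adjacent C=O → amine.
–C(=O)– with carbon on both sides → ketone.
two acyl groups sharing one oxygen, –C(=O)–O–C(=O)– → anhydride.
–C(=O)– with carbon on both sides → ketone.
pendant –COOCH3: carbonyl C bonded to C and –OCH3 → ester.
pendant –COCH3: carbonyl C bonded to two carbons → ketone.
pendant –COCH3: carbonyl C bonded to two carbons → ketone.
–NO2 on an sp³ carbon → nitro (the N=O is not a carbonyl).
C=C double bond → alkene.
pendant –OC(=O)CH3: an acyloxy group → ester.
terminal –CHO: carbonyl C bonded to H and C → aldehyde.
Ketone appears at: CO, CO, CH(COCH3), CH(COCH3) → 4.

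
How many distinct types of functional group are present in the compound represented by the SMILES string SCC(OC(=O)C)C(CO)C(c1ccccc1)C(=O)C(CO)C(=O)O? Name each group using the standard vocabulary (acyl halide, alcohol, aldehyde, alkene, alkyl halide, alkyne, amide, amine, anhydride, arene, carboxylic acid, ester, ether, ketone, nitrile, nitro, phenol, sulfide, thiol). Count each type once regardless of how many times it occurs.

6

Working along the chain:
  HSCH2: –SH on an sp³ carbon → thiol.
  CH(OCOCH3): pendant –OC(=O)CH3: an acyloxy group → ester.
  CH(CH2OH): pendant –CH2OH on an sp³ backbone C → alcohol.
  CH(C6H5): pendant –C6H5: benzene ring → arene.
  CO: –C(=O)– with carbon on both sides → ketone.
  CH(CH2OH): pendant –CH2OH on an sp³ backbone C → alcohol.
  COOH: –COOH: carbonyl C bonded to –OH and C → carboxylic acid (the –OH is not a separate alcohol).
Distinct types present: alcohol, arene, carboxylic acid, ester, ketone, thiol.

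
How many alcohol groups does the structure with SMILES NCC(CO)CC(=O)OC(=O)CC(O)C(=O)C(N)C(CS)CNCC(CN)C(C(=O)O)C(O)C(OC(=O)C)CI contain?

Reading the structure from left to right:
  H2NCH2: –NH2 on an sp³ carbon with no adjacent C=O → amine.
  CH(CH2OH): pendant –CH2OH on an sp³ backbone C → alcohol.
  CH2CO-O-COCH2: two acyl groups sharing one oxygen, –C(=O)–O–C(=O)– → anhydride.
  CH(OH): –OH on an sp³ carbon → alcohol (secondary).
  CO: –C(=O)– with carbon on both sides → ketone.
  CH(NH2): –NH2 on an sp³ carbon with no adjacent C=O → amine.
  CH(CH2SH): pendant –CH2SH → thiol.
  CH2NHCH2: C–N–C with sp³ carbons and no adjacent C=O → amine (secondary).
  CH(CH2NH2): pendant –CH2NH2: N on sp³ C, no adjacent C=O → amine.
  CH(COOH): pendant –COOH: carbonyl C bonded to C and –OH → carboxylic acid.
  CH(OH): –OH on an sp³ carbon → alcohol (secondary).
  CH(OCOCH3): pendant –OC(=O)CH3: an acyloxy group → ester.
  CH2I: halogen on an sp³ carbon → alkyl halide.
Alcohol appears at: CH(CH2OH), CH(OH), CH(OH) → 3.

3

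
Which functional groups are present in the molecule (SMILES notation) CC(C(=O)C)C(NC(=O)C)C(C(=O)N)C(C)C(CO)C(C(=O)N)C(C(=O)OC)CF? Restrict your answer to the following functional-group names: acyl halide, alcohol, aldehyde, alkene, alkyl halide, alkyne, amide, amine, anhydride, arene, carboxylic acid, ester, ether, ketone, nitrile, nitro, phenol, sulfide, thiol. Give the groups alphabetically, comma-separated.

pendant –COCH3: carbonyl C bonded to two carbons → ketone.
pendant –NHC(=O)CH3: N bonded to a carbonyl → amide (not amine).
pendant –CONH2: carbonyl C bonded to C and N → amide.
pendant –CH2OH on an sp³ backbone C → alcohol.
pendant –CONH2: carbonyl C bonded to C and N → amide.
pendant –COOCH3: carbonyl C bonded to C and –OCH3 → ester.
halogen on an sp³ carbon → alkyl halide.

alcohol, alkyl halide, amide, ester, ketone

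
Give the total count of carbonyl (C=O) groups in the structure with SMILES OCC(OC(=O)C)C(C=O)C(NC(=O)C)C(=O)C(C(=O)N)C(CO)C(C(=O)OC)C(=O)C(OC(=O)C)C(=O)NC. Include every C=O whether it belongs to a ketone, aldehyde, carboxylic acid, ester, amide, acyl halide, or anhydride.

9

CH(OCOCH3): ester, 1 C=O (running total 1).
CH(CHO): aldehyde, 1 C=O (running total 2).
CH(NHCOCH3): amide, 1 C=O (running total 3).
CO: ketone, 1 C=O (running total 4).
CH(CONH2): amide, 1 C=O (running total 5).
CH(COOCH3): ester, 1 C=O (running total 6).
CO: ketone, 1 C=O (running total 7).
CH(OCOCH3): ester, 1 C=O (running total 8).
CONHCH3: amide, 1 C=O (running total 9).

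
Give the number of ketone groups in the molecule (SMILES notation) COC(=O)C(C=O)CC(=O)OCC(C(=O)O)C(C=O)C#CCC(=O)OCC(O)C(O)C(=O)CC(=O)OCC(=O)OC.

1

Taking each segment in turn:
  CH3OOC: CH3O–C(=O)–: carbonyl C bonded to C and to –OCH3 → ester (not ketone + ether).
  CH(CHO): pendant –CHO: carbonyl C bonded to C and H → aldehyde.
  CH2COOCH2: –C(=O)–O–C with C on the carbonyl side → ester.
  CH(COOH): pendant –COOH: carbonyl C bonded to C and –OH → carboxylic acid.
  CH(CHO): pendant –CHO: carbonyl C bonded to C and H → aldehyde.
  C≡C: C≡C triple bond → alkyne.
  CH2COOCH2: –C(=O)–O–C with C on the carbonyl side → ester.
  CH(OH): –OH on an sp³ carbon → alcohol (secondary).
  CH(OH): –OH on an sp³ carbon → alcohol (secondary).
  CO: –C(=O)– with carbon on both sides → ketone.
  CH2COOCH2: –C(=O)–O–C with C on the carbonyl side → ester.
  COOCH3: –C(=O)OCH3: carbonyl C bonded to C and to –OCH3 → ester (not ketone + ether).
Ketone appears at: CO → 1.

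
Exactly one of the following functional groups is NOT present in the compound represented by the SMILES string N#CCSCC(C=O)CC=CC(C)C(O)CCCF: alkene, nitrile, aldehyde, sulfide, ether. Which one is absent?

sulfide: present (CH2SCH2 — C–S–C linkage → sulfide (thioether)).
aldehyde: present (CH(CHO) — pendant –CHO: carbonyl C bonded to C and H → aldehyde).
alkene: present (CH=CH — C=C double bond → alkene).
nitrile: present (N≡C — N≡C–: carbon triple-bonded to nitrogen → nitrile).
ether: no segment matches this pattern.

ether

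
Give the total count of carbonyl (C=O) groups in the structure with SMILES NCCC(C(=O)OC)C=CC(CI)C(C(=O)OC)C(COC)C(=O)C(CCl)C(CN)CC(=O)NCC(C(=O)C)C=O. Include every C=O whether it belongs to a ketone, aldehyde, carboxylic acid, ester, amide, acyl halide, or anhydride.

CH(COOCH3): ester, 1 C=O (running total 1).
CH(COOCH3): ester, 1 C=O (running total 2).
CO: ketone, 1 C=O (running total 3).
CH2CONHCH2: amide, 1 C=O (running total 4).
CH(COCH3): ketone, 1 C=O (running total 5).
CHO: aldehyde, 1 C=O (running total 6).

6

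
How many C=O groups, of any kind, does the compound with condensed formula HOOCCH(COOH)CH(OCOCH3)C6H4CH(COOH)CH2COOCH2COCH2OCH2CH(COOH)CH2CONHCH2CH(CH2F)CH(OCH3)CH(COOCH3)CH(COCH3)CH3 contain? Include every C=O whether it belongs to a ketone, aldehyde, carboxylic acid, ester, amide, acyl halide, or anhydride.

10

HOOC: carboxylic acid, 1 C=O (running total 1).
CH(COOH): carboxylic acid, 1 C=O (running total 2).
CH(OCOCH3): ester, 1 C=O (running total 3).
CH(COOH): carboxylic acid, 1 C=O (running total 4).
CH2COOCH2: ester, 1 C=O (running total 5).
CO: ketone, 1 C=O (running total 6).
CH(COOH): carboxylic acid, 1 C=O (running total 7).
CH2CONHCH2: amide, 1 C=O (running total 8).
CH(COOCH3): ester, 1 C=O (running total 9).
CH(COCH3): ketone, 1 C=O (running total 10).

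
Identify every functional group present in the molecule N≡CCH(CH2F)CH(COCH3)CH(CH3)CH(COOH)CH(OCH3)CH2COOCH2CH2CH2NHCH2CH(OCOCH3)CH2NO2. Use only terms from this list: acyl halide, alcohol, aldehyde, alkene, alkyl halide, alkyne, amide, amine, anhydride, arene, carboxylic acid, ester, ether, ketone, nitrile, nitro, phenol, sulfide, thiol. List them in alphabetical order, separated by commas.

Taking each segment in turn:
  N≡C: N≡C–: carbon triple-bonded to nitrogen → nitrile.
  CH(CH2F): pendant –CH2X: halogen on sp³ carbon → alkyl halide.
  CH(COCH3): pendant –COCH3: carbonyl C bonded to two carbons → ketone.
  CH(COOH): pendant –COOH: carbonyl C bonded to C and –OH → carboxylic acid.
  CH(OCH3): pendant –OCH3: C–O–C with sp³ C, no adjacent C=O → ether.
  CH2COOCH2: –C(=O)–O–C with C on the carbonyl side → ester.
  CH2NHCH2: C–N–C with sp³ carbons and no adjacent C=O → amine (secondary).
  CH(OCOCH3): pendant –OC(=O)CH3: an acyloxy group → ester.
  CH2NO2: –NO2 on carbon → nitro group.

alkyl halide, amine, carboxylic acid, ester, ether, ketone, nitrile, nitro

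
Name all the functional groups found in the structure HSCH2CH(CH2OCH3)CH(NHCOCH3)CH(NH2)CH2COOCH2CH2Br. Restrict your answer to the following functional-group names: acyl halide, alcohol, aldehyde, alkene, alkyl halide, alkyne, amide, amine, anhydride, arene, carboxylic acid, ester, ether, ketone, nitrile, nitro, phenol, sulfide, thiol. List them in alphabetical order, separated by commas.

alkyl halide, amide, amine, ester, ether, thiol

–SH on an sp³ carbon → thiol.
pendant –CH2OCH3: C–O–C linkage → ether.
pendant –NHC(=O)CH3: N bonded to a carbonyl → amide (not amine).
–NH2 on an sp³ carbon with no adjacent C=O → amine.
–C(=O)–O–C with C on the carbonyl side → ester.
halogen on an sp³ carbon → alkyl halide.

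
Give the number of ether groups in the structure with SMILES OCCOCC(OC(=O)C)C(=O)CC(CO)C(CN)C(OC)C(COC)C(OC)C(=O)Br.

Working along the chain:
  HOCH2: HO– on an sp³ carbon → alcohol.
  CH2OCH2: C–O–C with sp³ carbons on both sides and no adjacent C=O → ether.
  CH(OCOCH3): pendant –OC(=O)CH3: an acyloxy group → ester.
  CO: –C(=O)– with carbon on both sides → ketone.
  CH(CH2OH): pendant –CH2OH on an sp³ backbone C → alcohol.
  CH(CH2NH2): pendant –CH2NH2: N on sp³ C, no adjacent C=O → amine.
  CH(OCH3): pendant –OCH3: C–O–C with sp³ C, no adjacent C=O → ether.
  CH(CH2OCH3): pendant –CH2OCH3: C–O–C linkage → ether.
  CH(OCH3): pendant –OCH3: C–O–C with sp³ C, no adjacent C=O → ether.
  COBr: –C(=O)Br: carbonyl C bonded to C and to a halogen → acyl halide (not alkyl halide).
Ether appears at: CH2OCH2, CH(OCH3), CH(CH2OCH3), CH(OCH3) → 4.

4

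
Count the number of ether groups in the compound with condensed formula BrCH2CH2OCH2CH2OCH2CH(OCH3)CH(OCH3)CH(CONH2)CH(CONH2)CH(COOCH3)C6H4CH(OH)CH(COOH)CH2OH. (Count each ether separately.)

Taking each segment in turn:
  BrCH2: halogen on an sp³ carbon → alkyl halide.
  CH2OCH2: C–O–C with sp³ carbons on both sides and no adjacent C=O → ether.
  CH2OCH2: C–O–C with sp³ carbons on both sides and no adjacent C=O → ether.
  CH(OCH3): pendant –OCH3: C–O–C with sp³ C, no adjacent C=O → ether.
  CH(OCH3): pendant –OCH3: C–O–C with sp³ C, no adjacent C=O → ether.
  CH(CONH2): pendant –CONH2: carbonyl C bonded to C and N → amide.
  CH(CONH2): pendant –CONH2: carbonyl C bonded to C and N → amide.
  CH(COOCH3): pendant –COOCH3: carbonyl C bonded to C and –OCH3 → ester.
  C6H4: para-disubstituted benzene ring → arene.
  CH(OH): –OH on an sp³ carbon → alcohol (secondary).
  CH(COOH): pendant –COOH: carbonyl C bonded to C and –OH → carboxylic acid.
  CH2OH: –OH on an sp³ carbon → alcohol.
Ether appears at: CH2OCH2, CH2OCH2, CH(OCH3), CH(OCH3) → 4.

4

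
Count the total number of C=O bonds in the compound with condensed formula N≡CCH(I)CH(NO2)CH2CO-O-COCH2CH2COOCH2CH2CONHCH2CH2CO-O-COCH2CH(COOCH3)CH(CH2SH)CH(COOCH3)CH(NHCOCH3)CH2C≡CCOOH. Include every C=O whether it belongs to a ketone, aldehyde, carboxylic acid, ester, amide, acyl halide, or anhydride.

CH2CO-O-COCH2: anhydride, 2 C=O (running total 2).
CH2COOCH2: ester, 1 C=O (running total 3).
CH2CONHCH2: amide, 1 C=O (running total 4).
CH2CO-O-COCH2: anhydride, 2 C=O (running total 6).
CH(COOCH3): ester, 1 C=O (running total 7).
CH(COOCH3): ester, 1 C=O (running total 8).
CH(NHCOCH3): amide, 1 C=O (running total 9).
COOH: carboxylic acid, 1 C=O (running total 10).

10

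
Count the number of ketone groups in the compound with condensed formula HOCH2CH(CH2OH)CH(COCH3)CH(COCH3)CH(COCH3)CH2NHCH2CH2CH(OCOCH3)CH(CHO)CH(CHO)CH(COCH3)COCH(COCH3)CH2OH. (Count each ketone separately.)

6

Reading the structure from left to right:
  HOCH2: HO– on an sp³ carbon → alcohol.
  CH(CH2OH): pendant –CH2OH on an sp³ backbone C → alcohol.
  CH(COCH3): pendant –COCH3: carbonyl C bonded to two carbons → ketone.
  CH(COCH3): pendant –COCH3: carbonyl C bonded to two carbons → ketone.
  CH(COCH3): pendant –COCH3: carbonyl C bonded to two carbons → ketone.
  CH2NHCH2: C–N–C with sp³ carbons and no adjacent C=O → amine (secondary).
  CH(OCOCH3): pendant –OC(=O)CH3: an acyloxy group → ester.
  CH(CHO): pendant –CHO: carbonyl C bonded to C and H → aldehyde.
  CH(CHO): pendant –CHO: carbonyl C bonded to C and H → aldehyde.
  CH(COCH3): pendant –COCH3: carbonyl C bonded to two carbons → ketone.
  CO: –C(=O)– with carbon on both sides → ketone.
  CH(COCH3): pendant –COCH3: carbonyl C bonded to two carbons → ketone.
  CH2OH: –OH on an sp³ carbon → alcohol.
Ketone appears at: CH(COCH3), CH(COCH3), CH(COCH3), CH(COCH3), CO, CH(COCH3) → 6.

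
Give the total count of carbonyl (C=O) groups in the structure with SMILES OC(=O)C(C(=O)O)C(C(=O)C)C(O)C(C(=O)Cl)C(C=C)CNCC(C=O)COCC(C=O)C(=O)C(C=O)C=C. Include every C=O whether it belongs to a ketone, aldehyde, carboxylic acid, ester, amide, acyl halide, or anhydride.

8

HOOC: carboxylic acid, 1 C=O (running total 1).
CH(COOH): carboxylic acid, 1 C=O (running total 2).
CH(COCH3): ketone, 1 C=O (running total 3).
CH(COCl): acyl halide, 1 C=O (running total 4).
CH(CHO): aldehyde, 1 C=O (running total 5).
CH(CHO): aldehyde, 1 C=O (running total 6).
CO: ketone, 1 C=O (running total 7).
CH(CHO): aldehyde, 1 C=O (running total 8).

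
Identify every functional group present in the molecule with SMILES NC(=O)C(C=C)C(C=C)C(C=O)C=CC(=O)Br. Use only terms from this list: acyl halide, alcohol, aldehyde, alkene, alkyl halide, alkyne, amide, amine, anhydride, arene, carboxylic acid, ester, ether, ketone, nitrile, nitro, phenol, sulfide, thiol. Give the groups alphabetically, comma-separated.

acyl halide, aldehyde, alkene, amide

Reading the structure from left to right:
  H2NCO: –C(=O)NH2: carbonyl C bonded to C and to N → amide (the N is not a separate amine).
  CH(CH=CH2): pendant –CH=CH2: C=C double bond → alkene.
  CH(CH=CH2): pendant –CH=CH2: C=C double bond → alkene.
  CH(CHO): pendant –CHO: carbonyl C bonded to C and H → aldehyde.
  CH=CH: C=C double bond → alkene.
  COBr: –C(=O)Br: carbonyl C bonded to C and to a halogen → acyl halide (not alkyl halide).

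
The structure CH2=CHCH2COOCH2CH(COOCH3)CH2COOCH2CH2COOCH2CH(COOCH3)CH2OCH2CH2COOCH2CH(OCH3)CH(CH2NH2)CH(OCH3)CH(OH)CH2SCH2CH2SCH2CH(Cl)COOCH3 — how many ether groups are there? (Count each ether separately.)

3

Working along the chain:
  CH2=CH: C=C double bond → alkene.
  CH2COOCH2: –C(=O)–O–C with C on the carbonyl side → ester.
  CH(COOCH3): pendant –COOCH3: carbonyl C bonded to C and –OCH3 → ester.
  CH2COOCH2: –C(=O)–O–C with C on the carbonyl side → ester.
  CH2COOCH2: –C(=O)–O–C with C on the carbonyl side → ester.
  CH(COOCH3): pendant –COOCH3: carbonyl C bonded to C and –OCH3 → ester.
  CH2OCH2: C–O–C with sp³ carbons on both sides and no adjacent C=O → ether.
  CH2COOCH2: –C(=O)–O–C with C on the carbonyl side → ester.
  CH(OCH3): pendant –OCH3: C–O–C with sp³ C, no adjacent C=O → ether.
  CH(CH2NH2): pendant –CH2NH2: N on sp³ C, no adjacent C=O → amine.
  CH(OCH3): pendant –OCH3: C–O–C with sp³ C, no adjacent C=O → ether.
  CH(OH): –OH on an sp³ carbon → alcohol (secondary).
  CH2SCH2: C–S–C linkage → sulfide (thioether).
  CH2SCH2: C–S–C linkage → sulfide (thioether).
  CH(Cl): halogen on an sp³ carbon → alkyl halide.
  COOCH3: –C(=O)OCH3: carbonyl C bonded to C and to –OCH3 → ester (not ketone + ether).
Ether appears at: CH2OCH2, CH(OCH3), CH(OCH3) → 3.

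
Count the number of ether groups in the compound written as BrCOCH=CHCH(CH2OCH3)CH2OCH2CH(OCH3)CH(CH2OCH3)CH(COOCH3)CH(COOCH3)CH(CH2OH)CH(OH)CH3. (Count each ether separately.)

–C(=O)Br: carbonyl C bonded to C and to a halogen → acyl halide (not alkyl halide).
C=C double bond → alkene.
pendant –CH2OCH3: C–O–C linkage → ether.
C–O–C with sp³ carbons on both sides and no adjacent C=O → ether.
pendant –OCH3: C–O–C with sp³ C, no adjacent C=O → ether.
pendant –CH2OCH3: C–O–C linkage → ether.
pendant –COOCH3: carbonyl C bonded to C and –OCH3 → ester.
pendant –COOCH3: carbonyl C bonded to C and –OCH3 → ester.
pendant –CH2OH on an sp³ backbone C → alcohol.
–OH on an sp³ carbon → alcohol (secondary).
Ether appears at: CH(CH2OCH3), CH2OCH2, CH(OCH3), CH(CH2OCH3) → 4.

4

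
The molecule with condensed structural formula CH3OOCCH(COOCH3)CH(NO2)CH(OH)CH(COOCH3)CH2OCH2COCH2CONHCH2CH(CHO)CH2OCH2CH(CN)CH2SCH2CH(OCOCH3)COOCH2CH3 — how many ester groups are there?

5

Working along the chain:
  CH3OOC: CH3O–C(=O)–: carbonyl C bonded to C and to –OCH3 → ester (not ketone + ether).
  CH(COOCH3): pendant –COOCH3: carbonyl C bonded to C and –OCH3 → ester.
  CH(NO2): –NO2 on an sp³ carbon → nitro (the N=O is not a carbonyl).
  CH(OH): –OH on an sp³ carbon → alcohol (secondary).
  CH(COOCH3): pendant –COOCH3: carbonyl C bonded to C and –OCH3 → ester.
  CH2OCH2: C–O–C with sp³ carbons on both sides and no adjacent C=O → ether.
  CO: –C(=O)– with carbon on both sides → ketone.
  CH2CONHCH2: –C(=O)–N– linkage → amide (the N is not an amine).
  CH(CHO): pendant –CHO: carbonyl C bonded to C and H → aldehyde.
  CH2OCH2: C–O–C with sp³ carbons on both sides and no adjacent C=O → ether.
  CH(CN): pendant –C≡N: nitrile.
  CH2SCH2: C–S–C linkage → sulfide (thioether).
  CH(OCOCH3): pendant –OC(=O)CH3: an acyloxy group → ester.
  COOCH2CH3: –C(=O)OCH2CH3: carbonyl C bonded to C and to –OEt → ester.
Ester appears at: CH3OOC, CH(COOCH3), CH(COOCH3), CH(OCOCH3), COOCH2CH3 → 5.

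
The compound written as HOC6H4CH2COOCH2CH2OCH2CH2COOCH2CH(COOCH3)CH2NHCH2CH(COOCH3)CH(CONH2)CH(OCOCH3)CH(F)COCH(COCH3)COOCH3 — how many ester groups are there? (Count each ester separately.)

6

–OH attached directly to an aromatic ring → phenol (not alcohol); the ring itself is an arene.
–C(=O)–O–C with C on the carbonyl side → ester.
C–O–C with sp³ carbons on both sides and no adjacent C=O → ether.
–C(=O)–O–C with C on the carbonyl side → ester.
pendant –COOCH3: carbonyl C bonded to C and –OCH3 → ester.
C–N–C with sp³ carbons and no adjacent C=O → amine (secondary).
pendant –COOCH3: carbonyl C bonded to C and –OCH3 → ester.
pendant –CONH2: carbonyl C bonded to C and N → amide.
pendant –OC(=O)CH3: an acyloxy group → ester.
halogen on an sp³ carbon → alkyl halide.
–C(=O)– with carbon on both sides → ketone.
pendant –COCH3: carbonyl C bonded to two carbons → ketone.
–C(=O)OCH3: carbonyl C bonded to C and to –OCH3 → ester (not ketone + ether).
Ester appears at: CH2COOCH2, CH2COOCH2, CH(COOCH3), CH(COOCH3), CH(OCOCH3), COOCH3 → 6.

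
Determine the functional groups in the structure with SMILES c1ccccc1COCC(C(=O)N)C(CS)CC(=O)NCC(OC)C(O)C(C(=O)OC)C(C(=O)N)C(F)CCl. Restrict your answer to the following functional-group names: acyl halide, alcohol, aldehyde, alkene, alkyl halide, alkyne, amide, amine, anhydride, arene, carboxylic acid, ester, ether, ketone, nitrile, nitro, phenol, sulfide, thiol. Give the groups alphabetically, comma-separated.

alcohol, alkyl halide, amide, arene, ester, ether, thiol

C6H5– phenyl ring → arene.
C–O–C with sp³ carbons on both sides and no adjacent C=O → ether.
pendant –CONH2: carbonyl C bonded to C and N → amide.
pendant –CH2SH → thiol.
–C(=O)–N– linkage → amide (the N is not an amine).
pendant –OCH3: C–O–C with sp³ C, no adjacent C=O → ether.
–OH on an sp³ carbon → alcohol (secondary).
pendant –COOCH3: carbonyl C bonded to C and –OCH3 → ester.
pendant –CONH2: carbonyl C bonded to C and N → amide.
halogen on an sp³ carbon → alkyl halide.
halogen on an sp³ carbon → alkyl halide.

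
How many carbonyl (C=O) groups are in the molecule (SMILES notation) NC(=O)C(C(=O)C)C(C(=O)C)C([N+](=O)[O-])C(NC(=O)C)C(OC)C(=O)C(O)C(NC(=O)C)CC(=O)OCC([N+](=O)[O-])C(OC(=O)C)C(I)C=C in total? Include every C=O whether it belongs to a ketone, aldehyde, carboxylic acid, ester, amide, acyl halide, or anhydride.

H2NCO: amide, 1 C=O (running total 1).
CH(COCH3): ketone, 1 C=O (running total 2).
CH(COCH3): ketone, 1 C=O (running total 3).
CH(NHCOCH3): amide, 1 C=O (running total 4).
CO: ketone, 1 C=O (running total 5).
CH(NHCOCH3): amide, 1 C=O (running total 6).
CH2COOCH2: ester, 1 C=O (running total 7).
CH(OCOCH3): ester, 1 C=O (running total 8).

8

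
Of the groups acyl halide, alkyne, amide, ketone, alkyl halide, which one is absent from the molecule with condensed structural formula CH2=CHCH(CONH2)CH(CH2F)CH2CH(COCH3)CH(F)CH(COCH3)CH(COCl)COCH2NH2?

alkyl halide: present (CH(CH2F) — pendant –CH2X: halogen on sp³ carbon → alkyl halide).
ketone: present (CH(COCH3) — pendant –COCH3: carbonyl C bonded to two carbons → ketone).
acyl halide: present (CH(COCl) — pendant –C(=O)X: carbonyl C bonded to C and halogen → acyl halide).
amide: present (CH(CONH2) — pendant –CONH2: carbonyl C bonded to C and N → amide).
alkyne: no segment matches this pattern.

alkyne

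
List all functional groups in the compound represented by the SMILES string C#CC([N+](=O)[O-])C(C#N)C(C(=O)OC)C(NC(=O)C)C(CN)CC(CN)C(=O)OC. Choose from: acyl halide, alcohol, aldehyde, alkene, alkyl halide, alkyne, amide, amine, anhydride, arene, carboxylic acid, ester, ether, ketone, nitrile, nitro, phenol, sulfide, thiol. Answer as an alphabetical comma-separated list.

alkyne, amide, amine, ester, nitrile, nitro

Taking each segment in turn:
  HC≡C: C≡C triple bond → alkyne.
  CH(NO2): –NO2 on an sp³ carbon → nitro (the N=O is not a carbonyl).
  CH(CN): pendant –C≡N: nitrile.
  CH(COOCH3): pendant –COOCH3: carbonyl C bonded to C and –OCH3 → ester.
  CH(NHCOCH3): pendant –NHC(=O)CH3: N bonded to a carbonyl → amide (not amine).
  CH(CH2NH2): pendant –CH2NH2: N on sp³ C, no adjacent C=O → amine.
  CH(CH2NH2): pendant –CH2NH2: N on sp³ C, no adjacent C=O → amine.
  COOCH3: –C(=O)OCH3: carbonyl C bonded to C and to –OCH3 → ester (not ketone + ether).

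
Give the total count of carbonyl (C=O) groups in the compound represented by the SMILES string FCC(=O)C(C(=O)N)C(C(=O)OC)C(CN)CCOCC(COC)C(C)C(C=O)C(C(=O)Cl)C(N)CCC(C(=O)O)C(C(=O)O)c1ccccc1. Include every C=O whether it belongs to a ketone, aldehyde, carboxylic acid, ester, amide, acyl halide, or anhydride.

CO: ketone, 1 C=O (running total 1).
CH(CONH2): amide, 1 C=O (running total 2).
CH(COOCH3): ester, 1 C=O (running total 3).
CH(CHO): aldehyde, 1 C=O (running total 4).
CH(COCl): acyl halide, 1 C=O (running total 5).
CH(COOH): carboxylic acid, 1 C=O (running total 6).
CH(COOH): carboxylic acid, 1 C=O (running total 7).

7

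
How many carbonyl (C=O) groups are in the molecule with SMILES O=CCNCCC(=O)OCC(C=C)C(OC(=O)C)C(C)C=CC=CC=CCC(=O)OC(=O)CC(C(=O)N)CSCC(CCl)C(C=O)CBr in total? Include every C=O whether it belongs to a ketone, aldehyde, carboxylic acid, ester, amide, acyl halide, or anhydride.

7

OHC: aldehyde, 1 C=O (running total 1).
CH2COOCH2: ester, 1 C=O (running total 2).
CH(OCOCH3): ester, 1 C=O (running total 3).
CH2CO-O-COCH2: anhydride, 2 C=O (running total 5).
CH(CONH2): amide, 1 C=O (running total 6).
CH(CHO): aldehyde, 1 C=O (running total 7).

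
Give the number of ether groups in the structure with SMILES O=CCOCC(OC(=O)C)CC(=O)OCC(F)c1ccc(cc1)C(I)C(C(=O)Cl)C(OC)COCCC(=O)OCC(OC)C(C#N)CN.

4

Reading the structure from left to right:
  OHC: terminal –CHO: carbonyl C bonded to H and C → aldehyde.
  CH2OCH2: C–O–C with sp³ carbons on both sides and no adjacent C=O → ether.
  CH(OCOCH3): pendant –OC(=O)CH3: an acyloxy group → ester.
  CH2COOCH2: –C(=O)–O–C with C on the carbonyl side → ester.
  CH(F): halogen on an sp³ carbon → alkyl halide.
  C6H4: para-disubstituted benzene ring → arene.
  CH(I): halogen on an sp³ carbon → alkyl halide.
  CH(COCl): pendant –C(=O)X: carbonyl C bonded to C and halogen → acyl halide.
  CH(OCH3): pendant –OCH3: C–O–C with sp³ C, no adjacent C=O → ether.
  CH2OCH2: C–O–C with sp³ carbons on both sides and no adjacent C=O → ether.
  CH2COOCH2: –C(=O)–O–C with C on the carbonyl side → ester.
  CH(OCH3): pendant –OCH3: C–O–C with sp³ C, no adjacent C=O → ether.
  CH(CN): pendant –C≡N: nitrile.
  CH2NH2: –NH2 on an sp³ carbon with no adjacent C=O → amine.
Ether appears at: CH2OCH2, CH(OCH3), CH2OCH2, CH(OCH3) → 4.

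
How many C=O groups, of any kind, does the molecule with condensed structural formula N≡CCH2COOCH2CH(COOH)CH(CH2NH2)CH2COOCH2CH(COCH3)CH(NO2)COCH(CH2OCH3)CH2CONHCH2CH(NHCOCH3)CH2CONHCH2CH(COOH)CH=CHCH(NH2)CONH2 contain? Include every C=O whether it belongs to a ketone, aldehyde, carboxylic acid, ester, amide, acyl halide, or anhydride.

10

CH2COOCH2: ester, 1 C=O (running total 1).
CH(COOH): carboxylic acid, 1 C=O (running total 2).
CH2COOCH2: ester, 1 C=O (running total 3).
CH(COCH3): ketone, 1 C=O (running total 4).
CO: ketone, 1 C=O (running total 5).
CH2CONHCH2: amide, 1 C=O (running total 6).
CH(NHCOCH3): amide, 1 C=O (running total 7).
CH2CONHCH2: amide, 1 C=O (running total 8).
CH(COOH): carboxylic acid, 1 C=O (running total 9).
CONH2: amide, 1 C=O (running total 10).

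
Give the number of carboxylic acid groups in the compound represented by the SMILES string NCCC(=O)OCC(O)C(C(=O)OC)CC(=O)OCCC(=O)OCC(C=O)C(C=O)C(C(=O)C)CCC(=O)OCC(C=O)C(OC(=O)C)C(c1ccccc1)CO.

–NH2 on an sp³ carbon with no adjacent C=O → amine.
–C(=O)–O–C with C on the carbonyl side → ester.
–OH on an sp³ carbon → alcohol (secondary).
pendant –COOCH3: carbonyl C bonded to C and –OCH3 → ester.
–C(=O)–O–C with C on the carbonyl side → ester.
–C(=O)–O–C with C on the carbonyl side → ester.
pendant –CHO: carbonyl C bonded to C and H → aldehyde.
pendant –CHO: carbonyl C bonded to C and H → aldehyde.
pendant –COCH3: carbonyl C bonded to two carbons → ketone.
–C(=O)–O–C with C on the carbonyl side → ester.
pendant –CHO: carbonyl C bonded to C and H → aldehyde.
pendant –OC(=O)CH3: an acyloxy group → ester.
pendant –C6H5: benzene ring → arene.
–OH on an sp³ carbon → alcohol.
No segment is a carboxylic acid: CH2COOCH2 is ester, not carboxylic acid; CH(OH) is alcohol, not carboxylic acid; CH(COOCH3) is ester, not carboxylic acid. → 0.

0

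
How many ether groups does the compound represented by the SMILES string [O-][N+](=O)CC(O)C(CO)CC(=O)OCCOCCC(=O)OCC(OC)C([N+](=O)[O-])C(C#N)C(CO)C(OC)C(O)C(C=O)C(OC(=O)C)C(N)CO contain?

Taking each segment in turn:
  O2NCH2: –NO2 on carbon → nitro group.
  CH(OH): –OH on an sp³ carbon → alcohol (secondary).
  CH(CH2OH): pendant –CH2OH on an sp³ backbone C → alcohol.
  CH2COOCH2: –C(=O)–O–C with C on the carbonyl side → ester.
  CH2OCH2: C–O–C with sp³ carbons on both sides and no adjacent C=O → ether.
  CH2COOCH2: –C(=O)–O–C with C on the carbonyl side → ester.
  CH(OCH3): pendant –OCH3: C–O–C with sp³ C, no adjacent C=O → ether.
  CH(NO2): –NO2 on an sp³ carbon → nitro (the N=O is not a carbonyl).
  CH(CN): pendant –C≡N: nitrile.
  CH(CH2OH): pendant –CH2OH on an sp³ backbone C → alcohol.
  CH(OCH3): pendant –OCH3: C–O–C with sp³ C, no adjacent C=O → ether.
  CH(OH): –OH on an sp³ carbon → alcohol (secondary).
  CH(CHO): pendant –CHO: carbonyl C bonded to C and H → aldehyde.
  CH(OCOCH3): pendant –OC(=O)CH3: an acyloxy group → ester.
  CH(NH2): –NH2 on an sp³ carbon with no adjacent C=O → amine.
  CH2OH: –OH on an sp³ carbon → alcohol.
Ether appears at: CH2OCH2, CH(OCH3), CH(OCH3) → 3.

3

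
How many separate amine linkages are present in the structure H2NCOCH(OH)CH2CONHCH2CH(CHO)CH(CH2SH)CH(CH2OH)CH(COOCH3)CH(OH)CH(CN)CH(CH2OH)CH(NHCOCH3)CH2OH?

0

–C(=O)NH2: carbonyl C bonded to C and to N → amide (the N is not a separate amine).
–OH on an sp³ carbon → alcohol (secondary).
–C(=O)–N– linkage → amide (the N is not an amine).
pendant –CHO: carbonyl C bonded to C and H → aldehyde.
pendant –CH2SH → thiol.
pendant –CH2OH on an sp³ backbone C → alcohol.
pendant –COOCH3: carbonyl C bonded to C and –OCH3 → ester.
–OH on an sp³ carbon → alcohol (secondary).
pendant –C≡N: nitrile.
pendant –CH2OH on an sp³ backbone C → alcohol.
pendant –NHC(=O)CH3: N bonded to a carbonyl → amide (not amine).
–OH on an sp³ carbon → alcohol.
No segment is a amine: H2NCO is amide, not amine; CH2CONHCH2 is amide, not amine; CH(CN) is nitrile, not amine. → 0.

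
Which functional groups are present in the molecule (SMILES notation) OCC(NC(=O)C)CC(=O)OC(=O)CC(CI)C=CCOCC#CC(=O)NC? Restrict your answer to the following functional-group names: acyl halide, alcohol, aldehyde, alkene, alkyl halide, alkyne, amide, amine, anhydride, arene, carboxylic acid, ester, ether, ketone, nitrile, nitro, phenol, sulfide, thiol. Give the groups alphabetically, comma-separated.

HO– on an sp³ carbon → alcohol.
pendant –NHC(=O)CH3: N bonded to a carbonyl → amide (not amine).
two acyl groups sharing one oxygen, –C(=O)–O–C(=O)– → anhydride.
pendant –CH2X: halogen on sp³ carbon → alkyl halide.
C=C double bond → alkene.
C–O–C with sp³ carbons on both sides and no adjacent C=O → ether.
C≡C triple bond → alkyne.
–C(=O)NHCH3: carbonyl C bonded to C and to N → amide (the N is not an amine).

alcohol, alkene, alkyl halide, alkyne, amide, anhydride, ether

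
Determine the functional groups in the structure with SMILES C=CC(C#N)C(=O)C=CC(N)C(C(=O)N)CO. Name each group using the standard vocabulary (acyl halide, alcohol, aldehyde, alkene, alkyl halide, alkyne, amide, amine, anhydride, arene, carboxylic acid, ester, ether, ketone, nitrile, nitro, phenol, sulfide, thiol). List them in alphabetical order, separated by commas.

alcohol, alkene, amide, amine, ketone, nitrile

Working along the chain:
  CH2=CH: C=C double bond → alkene.
  CH(CN): pendant –C≡N: nitrile.
  CO: –C(=O)– with carbon on both sides → ketone.
  CH=CH: C=C double bond → alkene.
  CH(NH2): –NH2 on an sp³ carbon with no adjacent C=O → amine.
  CH(CONH2): pendant –CONH2: carbonyl C bonded to C and N → amide.
  CH2OH: –OH on an sp³ carbon → alcohol.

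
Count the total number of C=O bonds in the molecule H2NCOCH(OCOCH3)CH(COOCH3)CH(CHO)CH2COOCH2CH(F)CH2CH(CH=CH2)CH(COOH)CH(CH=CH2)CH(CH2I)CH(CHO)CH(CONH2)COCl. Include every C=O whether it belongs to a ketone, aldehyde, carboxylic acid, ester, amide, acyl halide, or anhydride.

9

H2NCO: amide, 1 C=O (running total 1).
CH(OCOCH3): ester, 1 C=O (running total 2).
CH(COOCH3): ester, 1 C=O (running total 3).
CH(CHO): aldehyde, 1 C=O (running total 4).
CH2COOCH2: ester, 1 C=O (running total 5).
CH(COOH): carboxylic acid, 1 C=O (running total 6).
CH(CHO): aldehyde, 1 C=O (running total 7).
CH(CONH2): amide, 1 C=O (running total 8).
COCl: acyl halide, 1 C=O (running total 9).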